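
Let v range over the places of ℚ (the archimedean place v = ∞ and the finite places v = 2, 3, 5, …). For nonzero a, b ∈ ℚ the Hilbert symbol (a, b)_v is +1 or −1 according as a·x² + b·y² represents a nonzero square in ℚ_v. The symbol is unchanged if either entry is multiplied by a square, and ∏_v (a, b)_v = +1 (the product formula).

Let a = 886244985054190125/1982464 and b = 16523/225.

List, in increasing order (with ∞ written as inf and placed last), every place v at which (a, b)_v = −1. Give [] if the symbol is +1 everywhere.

(a, b) ≡ (18445, 16523) mod (ℚ^×)²; places V = {2, 3, 5, 7, 11, 13, 17, 31, 41, ∞}.
(a,b)_7: α=1, u≡3; β=0, v≡3 (mod 7); (3|7)=-1, (3|7)=-1; sign (−1)^0·-1^0·-1^1 = -1.
(a,b)_2: α=-14, β=0; u≡5, v≡3 (mod 8); ε(u)ε(v)=0·1, αω(v)=-14·1, βω(u)=0·1; sum ≡ 0  ⇒  +1.
(a,b)_5: α=3, u≡4; β=-2, v≡2 (mod 5); (4|5)=+1, (2|5)=-1; sign (−1)^0·+1^-2·-1^3 = -1.
(a,b)_3: α=4, u≡1; β=-2, v≡2 (mod 3); (1|3)=+1, (2|3)=-1; sign (−1)^0·+1^-2·-1^4 = +1.
(a,b)_17: α=5, u≡10; β=0, v≡4 (mod 17); (10|17)=-1, (4|17)=+1; sign (−1)^0·-1^0·+1^5 = +1.
(a,b)_41: α=2, u≡32; β=1, v≡14 (mod 41); (32|41)=+1, (14|41)=-1; sign (−1)^0·+1^1·-1^2 = +1.
(a,b)_13: α=2, u≡7; β=1, v≡9 (mod 13); (7|13)=-1, (9|13)=+1; sign (−1)^0·-1^1·+1^2 = -1.
(a,b)_31: α=1, u≡26; β=1, v≡24 (mod 31); (26|31)=-1, (24|31)=-1; sign (−1)^1·-1^1·-1^1 = -1.
(a,b)_∞: sgn(18445)=+, sgn(16523)=+, so +1.
(a,b)_11: α=-2, u≡9; β=0, v≡9 (mod 11); (9|11)=+1, (9|11)=+1; sign (−1)^0·+1^0·+1^-2 = +1.
Ram(18445, 16523) = {5, 7, 13, 31}; no ℚ_5-point on the conic.

[5, 7, 13, 31]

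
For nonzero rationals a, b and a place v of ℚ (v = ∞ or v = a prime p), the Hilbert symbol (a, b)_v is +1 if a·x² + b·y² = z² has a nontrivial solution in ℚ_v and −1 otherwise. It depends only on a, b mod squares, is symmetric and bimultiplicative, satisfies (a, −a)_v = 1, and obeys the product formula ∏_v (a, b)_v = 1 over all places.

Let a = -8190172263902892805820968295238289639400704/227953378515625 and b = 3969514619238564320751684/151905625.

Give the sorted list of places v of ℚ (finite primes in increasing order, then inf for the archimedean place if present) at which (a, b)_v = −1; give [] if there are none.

[13, 31, 37, 47]

Mod squares: a ≡ -380029, b ≡ 33041. Check v ∈ {∞, 2, 3, 5, 7, 11, 13, 17, 19, 23, 29, 31, 37, 41, 47}.
v=41: a=41^3·(≡26), b=41^2·(≡36) mod 41; (26|41)=-1, (36|41)=+1; (−1)^{3·2·20}·(-1)^2·(+1)^3 = +1.
v=13: a=13^3·(≡3), b=13^2·(≡2) mod 13; (3|13)=+1, (2|13)=-1; (−1)^{3·2·6}·(+1)^2·(-1)^3 = -1.
v=23: a=23^7·(≡10), b=23^4·(≡12) mod 23; (10|23)=-1, (12|23)=+1; (−1)^{7·4·11}·(-1)^4·(+1)^7 = +1.
v=7: a=7^-4·(≡1), b=7^0·(≡1) mod 7; (1|7)=+1, (1|7)=+1; (−1)^{-4·0·3}·(+1)^0·(+1)^-4 = +1.
v=∞: -380029 < 0 and 33041 > 0  ⇒  (a,b)_∞ = +1.
v=17: a=17^-2·(≡5), b=17^-2·(≡14) mod 17; (5|17)=-1, (14|17)=-1; (−1)^{-2·-2·8}·(-1)^-2·(-1)^-2 = +1.
v=19: a=19^6·(≡7), b=19^3·(≡14) mod 19; (7|19)=+1, (14|19)=-1; (−1)^{6·3·9}·(+1)^3·(-1)^6 = +1.
v=11: a=11^4·(≡6), b=11^2·(≡6) mod 11; (6|11)=-1, (6|11)=-1; (−1)^{4·2·5}·(-1)^2·(-1)^4 = +1.
v=2: v_2(a)=8, v_2(b)=2; units ≡ 3, 1 (mod 8); ε·ε+αω+βω = 1·0+8·0+2·1 ≡ 0  ⇒  (a,b)_2 = +1.
v=47: a=47^2·(≡10), b=47^1·(≡40) mod 47; (10|47)=-1, (40|47)=-1; (−1)^{2·1·23}·(-1)^1·(-1)^2 = -1.
v=29: a=29^-2·(≡25), b=29^-2·(≡17) mod 29; (25|29)=+1, (17|29)=-1; (−1)^{-2·-2·14}·(+1)^-2·(-1)^-2 = +1.
v=37: a=37^2·(≡6), b=37^1·(≡35) mod 37; (6|37)=-1, (35|37)=-1; (−1)^{2·1·18}·(-1)^1·(-1)^2 = -1.
v=31: a=31^3·(≡30), b=31^2·(≡26) mod 31; (30|31)=-1, (26|31)=-1; (−1)^{3·2·15}·(-1)^2·(-1)^3 = -1.
v=5: a=5^-8·(≡4), b=5^-4·(≡1) mod 5; (4|5)=+1, (1|5)=+1; (−1)^{-8·-4·2}·(+1)^-4·(+1)^-8 = +1.
v=3: a=3^0·(≡2), b=3^2·(≡2) mod 3; (2|3)=-1, (2|3)=-1; (−1)^{0·2·1}·(-1)^2·(-1)^0 = +1.
|Ram(-380029, 33041)| = 4, even; anisotropic at {13, 31, 37, 47}.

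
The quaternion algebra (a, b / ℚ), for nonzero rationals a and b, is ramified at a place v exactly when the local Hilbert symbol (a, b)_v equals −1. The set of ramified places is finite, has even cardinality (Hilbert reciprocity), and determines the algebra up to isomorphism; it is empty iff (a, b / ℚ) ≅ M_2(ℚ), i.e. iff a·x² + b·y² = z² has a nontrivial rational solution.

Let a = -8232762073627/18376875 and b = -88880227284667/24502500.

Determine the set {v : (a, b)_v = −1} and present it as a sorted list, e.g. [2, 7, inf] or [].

[3, inf]

(a, b) ≡ (-3441, -1147) mod (ℚ^×)²; places V = {2, 3, 5, 7, 11, 13, 19, 23, 31, 37, ∞}.
(a,b)_5: α=-4, u≡1; β=-4, v≡2 (mod 5); (1|5)=+1, (2|5)=-1; sign (−1)^0·+1^-4·-1^-4 = +1.
(a,b)_∞: sgn(-3441)=−, sgn(-1147)=−, so -1.
(a,b)_3: α=-5, u≡2; β=-4, v≡2 (mod 3); (2|3)=-1, (2|3)=-1; sign (−1)^0·-1^-4·-1^-5 = -1.
(a,b)_37: α=1, u≡24; β=1, v≡35 (mod 37); (24|37)=-1, (35|37)=-1; sign (−1)^0·-1^1·-1^1 = +1.
(a,b)_19: α=2, u≡5; β=2, v≡2 (mod 19); (5|19)=+1, (2|19)=-1; sign (−1)^0·+1^2·-1^2 = +1.
(a,b)_23: α=0, u≡12; β=2, v≡3 (mod 23); (12|23)=+1, (3|23)=+1; sign (−1)^0·+1^2·+1^0 = +1.
(a,b)_7: α=6, u≡3; β=4, v≡2 (mod 7); (3|7)=-1, (2|7)=+1; sign (−1)^0·-1^4·+1^6 = +1.
(a,b)_13: α=2, u≡3; β=2, v≡3 (mod 13); (3|13)=+1, (3|13)=+1; sign (−1)^0·+1^2·+1^2 = +1.
(a,b)_2: α=0, β=-2; u≡7, v≡5 (mod 8); ε(u)ε(v)=1·0, αω(v)=0·1, βω(u)=-2·0; sum ≡ 0  ⇒  +1.
(a,b)_31: α=1, u≡22; β=1, v≡7 (mod 31); (22|31)=-1, (7|31)=+1; sign (−1)^1·-1^1·+1^1 = +1.
(a,b)_11: α=-2, u≡7; β=-2, v≡6 (mod 11); (7|11)=-1, (6|11)=-1; sign (−1)^0·-1^-2·-1^-2 = +1.
Ram(-3441, -1147) = {3, ∞}; no ℚ_3-point on the conic.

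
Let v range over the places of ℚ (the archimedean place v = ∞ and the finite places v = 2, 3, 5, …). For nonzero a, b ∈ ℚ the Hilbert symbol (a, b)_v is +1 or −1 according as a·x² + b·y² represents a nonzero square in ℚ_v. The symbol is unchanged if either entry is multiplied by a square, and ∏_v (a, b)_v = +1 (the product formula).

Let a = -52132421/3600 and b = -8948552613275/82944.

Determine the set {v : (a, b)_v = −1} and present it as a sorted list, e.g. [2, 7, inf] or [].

(a, b) ≡ (-341, -11) mod (ℚ^×)²; places V = {2, 3, 5, 11, 17, 23, 31, ∞}.
(a,b)_∞: sgn(-341)=−, sgn(-11)=−, so -1.
(a,b)_11: α=1, u≡2; β=3, v≡8 (mod 11); (2|11)=-1, (8|11)=-1; sign (−1)^1·-1^3·-1^1 = -1.
(a,b)_5: α=-2, u≡1; β=2, v≡1 (mod 5); (1|5)=+1, (1|5)=+1; sign (−1)^0·+1^2·+1^-2 = +1.
(a,b)_17: α=2, u≡9; β=0, v≡5 (mod 17); (9|17)=+1, (5|17)=-1; sign (−1)^0·+1^0·-1^2 = +1.
(a,b)_2: α=-4, β=-10; u≡3, v≡5 (mod 8); ε(u)ε(v)=1·0, αω(v)=-4·1, βω(u)=-10·1; sum ≡ 0  ⇒  +1.
(a,b)_3: α=-2, u≡1; β=-4, v≡1 (mod 3); (1|3)=+1, (1|3)=+1; sign (−1)^0·+1^-4·+1^-2 = +1.
(a,b)_23: α=2, u≡12; β=4, v≡18 (mod 23); (12|23)=+1, (18|23)=+1; sign (−1)^0·+1^4·+1^2 = +1.
(a,b)_31: α=1, u≡7; β=2, v≡4 (mod 31); (7|31)=+1, (4|31)=+1; sign (−1)^0·+1^2·+1^1 = +1.
Ram(-341, -11) = {11, ∞}; no ℚ_11-point on the conic.

[11, inf]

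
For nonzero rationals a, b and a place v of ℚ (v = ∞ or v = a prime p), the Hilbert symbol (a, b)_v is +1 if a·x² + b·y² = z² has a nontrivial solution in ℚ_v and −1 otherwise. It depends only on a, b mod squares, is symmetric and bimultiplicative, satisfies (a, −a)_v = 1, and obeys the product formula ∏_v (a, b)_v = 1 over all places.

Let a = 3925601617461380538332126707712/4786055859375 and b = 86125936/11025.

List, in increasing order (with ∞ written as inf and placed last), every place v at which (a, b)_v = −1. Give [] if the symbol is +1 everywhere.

[2, 13, 19, 31, 37, 41]

(a, b) ≡ (40085673719, 14911) mod (ℚ^×)²; places V = {2, 3, 5, 7, 13, 17, 19, 29, 31, 37, 41, ∞}.
(a,b)_17: α=1, u≡6; β=0, v≡1 (mod 17); (6|17)=-1, (1|17)=+1; sign (−1)^0·-1^0·+1^1 = +1.
(a,b)_13: α=3, u≡8; β=1, v≡12 (mod 13); (8|13)=-1, (12|13)=+1; sign (−1)^0·-1^1·+1^3 = -1.
(a,b)_37: α=3, u≡22; β=1, v≡16 (mod 37); (22|37)=-1, (16|37)=+1; sign (−1)^0·-1^1·+1^3 = -1.
(a,b)_41: α=1, u≡28; β=0, v≡35 (mod 41); (28|41)=-1, (35|41)=-1; sign (−1)^0·-1^0·-1^1 = -1.
(a,b)_7: α=-5, u≡3; β=-2, v≡1 (mod 7); (3|7)=-1, (1|7)=+1; sign (−1)^0·-1^-2·+1^-5 = +1.
(a,b)_3: α=-6, u≡2; β=-2, v≡1 (mod 3); (2|3)=-1, (1|3)=+1; sign (−1)^0·-1^-2·+1^-6 = +1.
(a,b)_2: α=16, β=4; u≡7, v≡7 (mod 8); ε(u)ε(v)=1·1, αω(v)=16·0, βω(u)=4·0; sum ≡ 1  ⇒  -1.
(a,b)_19: α=7, u≡12; β=2, v≡10 (mod 19); (12|19)=-1, (10|19)=-1; sign (−1)^0·-1^2·-1^7 = -1.
(a,b)_∞: sgn(40085673719)=+, sgn(14911)=+, so +1.
(a,b)_5: α=-8, u≡4; β=-2, v≡1 (mod 5); (4|5)=+1, (1|5)=+1; sign (−1)^0·+1^-2·+1^-8 = +1.
(a,b)_31: α=3, u≡19; β=1, v≡8 (mod 31); (19|31)=+1, (8|31)=+1; sign (−1)^1·+1^1·+1^3 = -1.
(a,b)_29: α=1, u≡26; β=0, v≡5 (mod 29); (26|29)=-1, (5|29)=+1; sign (−1)^0·-1^0·+1^1 = +1.
(40085673719, 14911 / ℚ) ramifies at {2, 13, 19, 31, 37, 41}: a division algebra.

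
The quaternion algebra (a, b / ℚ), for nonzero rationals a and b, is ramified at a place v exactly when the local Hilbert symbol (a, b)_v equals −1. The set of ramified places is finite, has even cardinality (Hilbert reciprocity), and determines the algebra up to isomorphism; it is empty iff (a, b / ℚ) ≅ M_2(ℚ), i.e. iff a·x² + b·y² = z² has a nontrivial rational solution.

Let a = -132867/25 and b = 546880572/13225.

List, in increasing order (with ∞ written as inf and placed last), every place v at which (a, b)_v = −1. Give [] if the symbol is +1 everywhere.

[7, 19]

(a, b) ≡ (-14763, 703) mod (ℚ^×)²; places V = {2, 3, 5, 7, 19, 23, 37, ∞}.
(a,b)_19: α=1, u≡3; β=1, v≡12 (mod 19); (3|19)=-1, (12|19)=-1; sign (−1)^1·-1^1·-1^1 = -1.
(a,b)_37: α=1, u≡31; β=1, v≡15 (mod 37); (31|37)=-1, (15|37)=-1; sign (−1)^0·-1^1·-1^1 = +1.
(a,b)_2: α=0, β=2; u≡5, v≡7 (mod 8); ε(u)ε(v)=0·1, αω(v)=0·0, βω(u)=2·1; sum ≡ 0  ⇒  +1.
(a,b)_3: α=3, u≡2; β=4, v≡1 (mod 3); (2|3)=-1, (1|3)=+1; sign (−1)^0·-1^4·+1^3 = +1.
(a,b)_23: α=0, u≡2; β=-2, v≡2 (mod 23); (2|23)=+1, (2|23)=+1; sign (−1)^0·+1^-2·+1^0 = +1.
(a,b)_5: α=-2, u≡3; β=-2, v≡3 (mod 5); (3|5)=-1, (3|5)=-1; sign (−1)^0·-1^-2·-1^-2 = +1.
(a,b)_7: α=1, u≡6; β=4, v≡3 (mod 7); (6|7)=-1, (3|7)=-1; sign (−1)^0·-1^4·-1^1 = -1.
(a,b)_∞: sgn(-14763)=−, sgn(703)=+, so +1.
(-14763, 703 / ℚ) ramifies at {7, 19}: a division algebra.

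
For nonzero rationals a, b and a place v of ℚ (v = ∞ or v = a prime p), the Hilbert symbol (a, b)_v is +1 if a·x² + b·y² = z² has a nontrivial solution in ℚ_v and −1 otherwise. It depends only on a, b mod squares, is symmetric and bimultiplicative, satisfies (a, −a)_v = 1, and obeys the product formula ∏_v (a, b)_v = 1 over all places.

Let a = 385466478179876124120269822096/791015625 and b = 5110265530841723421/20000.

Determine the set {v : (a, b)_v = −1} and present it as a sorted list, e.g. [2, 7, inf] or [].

(a, b) ≡ (11609, 282) mod (ℚ^×)²; places V = {2, 3, 5, 7, 13, 19, 23, 31, 47, ∞}.
(a,b)_5: α=-10, u≡1; β=-4, v≡3 (mod 5); (1|5)=+1, (3|5)=-1; sign (−1)^0·+1^-4·-1^-10 = +1.
(a,b)_2: α=4, β=-5; u≡1, v≡5 (mod 8); ε(u)ε(v)=0·0, αω(v)=4·1, βω(u)=-5·0; sum ≡ 0  ⇒  +1.
(a,b)_7: α=2, u≡5; β=0, v≡1 (mod 7); (5|7)=-1, (1|7)=+1; sign (−1)^0·-1^0·+1^2 = +1.
(a,b)_13: α=3, u≡3; β=2, v≡3 (mod 13); (3|13)=+1, (3|13)=+1; sign (−1)^0·+1^2·+1^3 = +1.
(a,b)_19: α=3, u≡18; β=2, v≡5 (mod 19); (18|19)=-1, (5|19)=+1; sign (−1)^0·-1^2·+1^3 = +1.
(a,b)_31: α=2, u≡26; β=2, v≡22 (mod 31); (26|31)=-1, (22|31)=-1; sign (−1)^0·-1^2·-1^2 = +1.
(a,b)_∞: sgn(11609)=+, sgn(282)=+, so +1.
(a,b)_23: α=6, u≡20; β=4, v≡8 (mod 23); (20|23)=-1, (8|23)=+1; sign (−1)^0·-1^4·+1^6 = +1.
(a,b)_47: α=5, u≡3; β=3, v≡2 (mod 47); (3|47)=+1, (2|47)=+1; sign (−1)^1·+1^3·+1^5 = -1.
(a,b)_3: α=-4, u≡2; β=1, v≡1 (mod 3); (2|3)=-1, (1|3)=+1; sign (−1)^0·-1^1·+1^-4 = -1.
Ram(11609, 282) = {3, 47}; no ℚ_3-point on the conic.

[3, 47]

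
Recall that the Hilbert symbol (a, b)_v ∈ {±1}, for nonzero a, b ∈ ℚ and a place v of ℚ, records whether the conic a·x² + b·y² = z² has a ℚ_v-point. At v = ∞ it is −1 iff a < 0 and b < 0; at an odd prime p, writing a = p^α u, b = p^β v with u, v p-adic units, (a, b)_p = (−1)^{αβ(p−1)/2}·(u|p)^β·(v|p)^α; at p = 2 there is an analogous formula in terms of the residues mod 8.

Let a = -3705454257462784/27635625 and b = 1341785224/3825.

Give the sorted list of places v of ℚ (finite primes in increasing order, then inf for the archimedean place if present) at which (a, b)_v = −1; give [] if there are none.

Mod squares: a ≡ -782, b ≡ 12818. Check v ∈ {∞, 2, 3, 5, 13, 17, 23, 29}.
v=∞: -782 < 0 and 12818 > 0  ⇒  (a,b)_∞ = +1.
v=23: a=23^3·(≡13), b=23^2·(≡22) mod 23; (13|23)=+1, (22|23)=-1; (−1)^{3·2·11}·(+1)^2·(-1)^3 = -1.
v=17: a=17^-3·(≡7), b=17^-1·(≡11) mod 17; (7|17)=-1, (11|17)=-1; (−1)^{-3·-1·8}·(-1)^-1·(-1)^-3 = +1.
v=13: a=13^0·(≡11), b=13^1·(≡11) mod 13; (11|13)=-1, (11|13)=-1; (−1)^{0·1·6}·(-1)^1·(-1)^0 = -1.
v=29: a=29^6·(≡6), b=29^3·(≡28) mod 29; (6|29)=+1, (28|29)=+1; (−1)^{6·3·14}·(+1)^3·(+1)^6 = +1.
v=5: a=5^-4·(≡3), b=5^-2·(≡3) mod 5; (3|5)=-1, (3|5)=-1; (−1)^{-4·-2·2}·(-1)^-2·(-1)^-4 = +1.
v=2: v_2(a)=9, v_2(b)=3; units ≡ 1, 1 (mod 8); ε·ε+αω+βω = 0·0+9·0+3·0 ≡ 0  ⇒  (a,b)_2 = +1.
v=3: a=3^-2·(≡1), b=3^-2·(≡2) mod 3; (1|3)=+1, (2|3)=-1; (−1)^{-2·-2·1}·(+1)^-2·(-1)^-2 = +1.
|Ram(-782, 12818)| = 2, even; anisotropic at {13, 23}.

[13, 23]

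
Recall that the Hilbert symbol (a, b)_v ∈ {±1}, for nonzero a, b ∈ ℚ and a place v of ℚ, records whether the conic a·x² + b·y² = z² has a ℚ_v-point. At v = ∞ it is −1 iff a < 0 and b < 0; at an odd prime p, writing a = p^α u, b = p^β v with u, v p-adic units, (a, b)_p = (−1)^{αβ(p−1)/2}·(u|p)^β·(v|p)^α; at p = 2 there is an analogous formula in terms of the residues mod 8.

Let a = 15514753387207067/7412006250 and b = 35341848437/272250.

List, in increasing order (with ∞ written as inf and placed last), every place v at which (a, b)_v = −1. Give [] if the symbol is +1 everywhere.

Mod squares: a ≡ 16430, b ≡ 530. Check v ∈ {∞, 2, 3, 5, 7, 11, 17, 31, 53}.
v=5: a=5^-5·(≡1), b=5^-3·(≡4) mod 5; (1|5)=+1, (4|5)=+1; (−1)^{-5·-3·2}·(+1)^-3·(+1)^-5 = +1.
v=17: a=17^4·(≡13), b=17^2·(≡6) mod 17; (13|17)=+1, (6|17)=-1; (−1)^{4·2·8}·(+1)^2·(-1)^4 = +1.
v=31: a=31^3·(≡11), b=31^2·(≡13) mod 31; (11|31)=-1, (13|31)=-1; (−1)^{3·2·15}·(-1)^2·(-1)^3 = -1.
v=∞: 16430 > 0 and 530 > 0  ⇒  (a,b)_∞ = +1.
v=53: a=53^1·(≡27), b=53^1·(≡11) mod 53; (27|53)=-1, (11|53)=+1; (−1)^{1·1·26}·(-1)^1·(+1)^1 = -1.
v=3: a=3^-4·(≡2), b=3^-2·(≡2) mod 3; (2|3)=-1, (2|3)=-1; (−1)^{-4·-2·1}·(-1)^-2·(-1)^-4 = +1.
v=7: a=7^6·(≡1), b=7^4·(≡5) mod 7; (1|7)=+1, (5|7)=-1; (−1)^{6·4·3}·(+1)^4·(-1)^6 = +1.
v=11: a=11^-4·(≡6), b=11^-2·(≡10) mod 11; (6|11)=-1, (10|11)=-1; (−1)^{-4·-2·5}·(-1)^-2·(-1)^-4 = +1.
v=2: v_2(a)=-1, v_2(b)=-1; units ≡ 7, 1 (mod 8); ε·ε+αω+βω = 1·0+-1·0+-1·0 ≡ 0  ⇒  (a,b)_2 = +1.
Ram(16430, 530) = {31, 53}; no ℚ_31-point on the conic.

[31, 53]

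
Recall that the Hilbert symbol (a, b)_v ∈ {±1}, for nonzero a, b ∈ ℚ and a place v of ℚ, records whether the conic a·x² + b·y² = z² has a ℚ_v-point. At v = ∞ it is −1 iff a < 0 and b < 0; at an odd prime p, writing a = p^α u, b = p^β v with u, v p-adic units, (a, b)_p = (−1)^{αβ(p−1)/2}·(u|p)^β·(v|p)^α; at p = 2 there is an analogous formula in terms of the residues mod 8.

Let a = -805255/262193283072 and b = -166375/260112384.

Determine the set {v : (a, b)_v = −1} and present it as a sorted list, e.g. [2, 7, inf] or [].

Mod squares: a ≡ -385, b ≡ -55. Check v ∈ {∞, 2, 3, 5, 7, 11}.
v=5: a=5^1·(≡2), b=5^3·(≡1) mod 5; (2|5)=-1, (1|5)=+1; (−1)^{1·3·2}·(-1)^3·(+1)^1 = -1.
v=∞: -385 < 0 and -55 < 0  ⇒  (a,b)_∞ = -1.
v=3: a=3^-6·(≡2), b=3^-4·(≡2) mod 3; (2|3)=-1, (2|3)=-1; (−1)^{-6·-4·1}·(-1)^-4·(-1)^-6 = +1.
v=7: a=7^-3·(≡1), b=7^-2·(≡1) mod 7; (1|7)=+1, (1|7)=+1; (−1)^{-3·-2·3}·(+1)^-2·(+1)^-3 = +1.
v=11: a=11^5·(≡1), b=11^3·(≡10) mod 11; (1|11)=+1, (10|11)=-1; (−1)^{5·3·5}·(+1)^3·(-1)^5 = +1.
v=2: v_2(a)=-20, v_2(b)=-16; units ≡ 7, 1 (mod 8); ε·ε+αω+βω = 1·0+-20·0+-16·0 ≡ 0  ⇒  (a,b)_2 = +1.
|Ram(-385, -55)| = 2, even; anisotropic at {5, ∞}.

[5, inf]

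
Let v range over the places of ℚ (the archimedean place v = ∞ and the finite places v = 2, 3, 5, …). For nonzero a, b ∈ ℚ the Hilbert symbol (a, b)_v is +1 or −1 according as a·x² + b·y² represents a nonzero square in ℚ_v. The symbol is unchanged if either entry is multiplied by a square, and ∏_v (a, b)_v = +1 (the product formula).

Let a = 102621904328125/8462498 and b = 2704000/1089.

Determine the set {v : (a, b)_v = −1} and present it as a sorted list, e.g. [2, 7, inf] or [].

(a, b) ≡ (26, 10) mod (ℚ^×)²; places V = {2, 3, 5, 7, 11, 13, 17, 19, ∞}.
(a,b)_2: α=-1, β=7; u≡5, v≡5 (mod 8); ε(u)ε(v)=0·0, αω(v)=-1·1, βω(u)=7·1; sum ≡ 0  ⇒  +1.
(a,b)_5: α=6, u≡4; β=3, v≡3 (mod 5); (4|5)=+1, (3|5)=-1; sign (−1)^0·+1^3·-1^6 = +1.
(a,b)_19: α=2, u≡17; β=0, v≡12 (mod 19); (17|19)=+1, (12|19)=-1; sign (−1)^0·+1^0·-1^2 = +1.
(a,b)_11: α=-4, u≡1; β=-2, v≡10 (mod 11); (1|11)=+1, (10|11)=-1; sign (−1)^0·+1^-2·-1^-4 = +1.
(a,b)_3: α=0, u≡2; β=-2, v≡1 (mod 3); (2|3)=-1, (1|3)=+1; sign (−1)^0·-1^-2·+1^0 = +1.
(a,b)_17: α=-2, u≡8; β=0, v≡14 (mod 17); (8|17)=+1, (14|17)=-1; sign (−1)^0·+1^0·-1^-2 = +1.
(a,b)_13: α=5, u≡6; β=2, v≡1 (mod 13); (6|13)=-1, (1|13)=+1; sign (−1)^0·-1^2·+1^5 = +1.
(a,b)_∞: sgn(26)=+, sgn(10)=+, so +1.
(a,b)_7: α=2, u≡5; β=0, v≡3 (mod 7); (5|7)=-1, (3|7)=-1; sign (−1)^0·-1^0·-1^2 = +1.
Ram(a, b) = ∅: the form 26·x² + 10·y² − z² is isotropic over every ℚ_v, so by Hasse–Minkowski it is isotropic over ℚ.

[]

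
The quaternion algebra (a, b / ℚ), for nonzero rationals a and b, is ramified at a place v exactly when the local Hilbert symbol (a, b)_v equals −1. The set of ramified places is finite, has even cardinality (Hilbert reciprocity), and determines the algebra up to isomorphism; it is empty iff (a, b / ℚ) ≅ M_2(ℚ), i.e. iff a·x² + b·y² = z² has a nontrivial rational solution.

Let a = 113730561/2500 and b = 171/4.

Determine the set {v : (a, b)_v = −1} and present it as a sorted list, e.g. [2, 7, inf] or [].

Mod squares: a ≡ 156009, b ≡ 19. Check v ∈ {∞, 2, 3, 5, 7, 17, 19, 23}.
v=∞: 156009 > 0 and 19 > 0  ⇒  (a,b)_∞ = +1.
v=17: a=17^1·(≡6), b=17^0·(≡13) mod 17; (6|17)=-1, (13|17)=+1; (−1)^{1·0·8}·(-1)^0·(+1)^1 = +1.
v=19: a=19^1·(≡14), b=19^1·(≡7) mod 19; (14|19)=-1, (7|19)=+1; (−1)^{1·1·9}·(-1)^1·(+1)^1 = +1.
v=2: v_2(a)=-2, v_2(b)=-2; units ≡ 1, 3 (mod 8); ε·ε+αω+βω = 0·1+-2·1+-2·0 ≡ 0  ⇒  (a,b)_2 = +1.
v=23: a=23^1·(≡21), b=23^0·(≡14) mod 23; (21|23)=-1, (14|23)=-1; (−1)^{1·0·11}·(-1)^0·(-1)^1 = -1.
v=3: a=3^7·(≡1), b=3^2·(≡1) mod 3; (1|3)=+1, (1|3)=+1; (−1)^{7·2·1}·(+1)^2·(+1)^7 = +1.
v=7: a=7^1·(≡6), b=7^0·(≡6) mod 7; (6|7)=-1, (6|7)=-1; (−1)^{1·0·3}·(-1)^0·(-1)^1 = -1.
v=5: a=5^-4·(≡4), b=5^0·(≡4) mod 5; (4|5)=+1, (4|5)=+1; (−1)^{-4·0·2}·(+1)^0·(+1)^-4 = +1.
(156009, 19 / ℚ) ramifies at {7, 23}: a division algebra.

[7, 23]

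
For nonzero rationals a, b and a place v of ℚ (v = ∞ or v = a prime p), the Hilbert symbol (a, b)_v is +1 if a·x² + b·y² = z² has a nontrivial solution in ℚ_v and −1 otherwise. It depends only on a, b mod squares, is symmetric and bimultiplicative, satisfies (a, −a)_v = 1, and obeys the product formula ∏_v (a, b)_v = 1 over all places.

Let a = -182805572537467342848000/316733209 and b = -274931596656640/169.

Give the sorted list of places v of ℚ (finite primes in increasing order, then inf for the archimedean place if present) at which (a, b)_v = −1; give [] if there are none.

(a, b) ≡ (-330, -10) mod (ℚ^×)²; places V = {2, 3, 5, 7, 11, 13, 19, 37, ∞}.
(a,b)_3: α=7, u≡1; β=0, v≡2 (mod 3); (1|3)=+1, (2|3)=-1; sign (−1)^0·+1^0·-1^7 = -1.
(a,b)_19: α=4, u≡18; β=2, v≡17 (mod 19); (18|19)=-1, (17|19)=+1; sign (−1)^0·-1^2·+1^4 = +1.
(a,b)_2: α=15, β=19; u≡3, v≡3 (mod 8); ε(u)ε(v)=1·1, αω(v)=15·1, βω(u)=19·1; sum ≡ 1  ⇒  -1.
(a,b)_7: α=6, u≡3; β=4, v≡4 (mod 7); (3|7)=-1, (4|7)=+1; sign (−1)^0·-1^4·+1^6 = +1.
(a,b)_∞: sgn(-330)=−, sgn(-10)=−, so -1.
(a,b)_13: α=-2, u≡7; β=-2, v≡12 (mod 13); (7|13)=-1, (12|13)=+1; sign (−1)^0·-1^-2·+1^-2 = +1.
(a,b)_11: α=3, u≡4; β=2, v≡1 (mod 11); (4|11)=+1, (1|11)=+1; sign (−1)^0·+1^2·+1^3 = +1.
(a,b)_5: α=3, u≡4; β=1, v≡3 (mod 5); (4|5)=+1, (3|5)=-1; sign (−1)^0·+1^1·-1^3 = -1.
(a,b)_37: α=-4, u≡1; β=0, v≡34 (mod 37); (1|37)=+1, (34|37)=+1; sign (−1)^0·+1^0·+1^-4 = +1.
(-330, -10 / ℚ) ramifies at {2, 3, 5, ∞}: a division algebra.

[2, 3, 5, inf]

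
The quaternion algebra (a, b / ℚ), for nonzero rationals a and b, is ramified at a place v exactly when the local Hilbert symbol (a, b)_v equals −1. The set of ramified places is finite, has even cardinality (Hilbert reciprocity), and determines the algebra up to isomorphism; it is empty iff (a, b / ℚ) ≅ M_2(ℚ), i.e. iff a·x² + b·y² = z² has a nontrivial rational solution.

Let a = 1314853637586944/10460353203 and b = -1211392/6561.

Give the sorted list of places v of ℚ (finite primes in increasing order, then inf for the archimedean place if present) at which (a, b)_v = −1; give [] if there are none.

Mod squares: a ≡ 42, b ≡ -7. Check v ∈ {∞, 2, 3, 7, 13}.
v=2: v_2(a)=27, v_2(b)=10; units ≡ 5, 1 (mod 8); ε·ε+αω+βω = 0·0+27·0+10·1 ≡ 0  ⇒  (a,b)_2 = +1.
v=3: a=3^-21·(≡2), b=3^-8·(≡2) mod 3; (2|3)=-1, (2|3)=-1; (−1)^{-21·-8·1}·(-1)^-8·(-1)^-21 = -1.
v=13: a=13^4·(≡1), b=13^2·(≡11) mod 13; (1|13)=+1, (11|13)=-1; (−1)^{4·2·6}·(+1)^2·(-1)^4 = +1.
v=∞: 42 > 0 and -7 < 0  ⇒  (a,b)_∞ = +1.
v=7: a=7^3·(≡6), b=7^1·(≡6) mod 7; (6|7)=-1, (6|7)=-1; (−1)^{3·1·3}·(-1)^1·(-1)^3 = -1.
|Ram(42, -7)| = 2, even; anisotropic at {3, 7}.

[3, 7]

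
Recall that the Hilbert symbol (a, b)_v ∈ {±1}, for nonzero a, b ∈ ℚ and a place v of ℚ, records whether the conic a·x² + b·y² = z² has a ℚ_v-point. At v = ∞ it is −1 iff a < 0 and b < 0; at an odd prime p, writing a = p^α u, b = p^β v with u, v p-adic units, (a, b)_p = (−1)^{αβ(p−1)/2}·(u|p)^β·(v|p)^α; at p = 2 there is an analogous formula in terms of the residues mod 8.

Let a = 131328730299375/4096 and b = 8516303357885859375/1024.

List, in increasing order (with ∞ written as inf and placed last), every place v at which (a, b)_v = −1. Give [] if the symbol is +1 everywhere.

[2, 29]

(a, b) ≡ (119, 56695) mod (ℚ^×)²; places V = {2, 3, 5, 7, 17, 23, 29, ∞}.
(a,b)_3: α=4, u≡2; β=2, v≡1 (mod 3); (2|3)=-1, (1|3)=+1; sign (−1)^0·-1^2·+1^4 = +1.
(a,b)_5: α=4, u≡4; β=7, v≡1 (mod 5); (4|5)=+1, (1|5)=+1; sign (−1)^0·+1^7·+1^4 = +1.
(a,b)_2: α=-12, β=-10; u≡7, v≡7 (mod 8); ε(u)ε(v)=1·1, αω(v)=-12·0, βω(u)=-10·0; sum ≡ 1  ⇒  -1.
(a,b)_∞: sgn(119)=+, sgn(56695)=+, so +1.
(a,b)_29: α=2, u≡11; β=3, v≡8 (mod 29); (11|29)=-1, (8|29)=-1; sign (−1)^0·-1^3·-1^2 = -1.
(a,b)_23: α=2, u≡18; β=3, v≡2 (mod 23); (18|23)=+1, (2|23)=+1; sign (−1)^0·+1^3·+1^2 = +1.
(a,b)_17: α=1, u≡14; β=1, v≡14 (mod 17); (14|17)=-1, (14|17)=-1; sign (−1)^0·-1^1·-1^1 = +1.
(a,b)_7: α=3, u≡5; β=4, v≡1 (mod 7); (5|7)=-1, (1|7)=+1; sign (−1)^0·-1^4·+1^3 = +1.
Ram(119, 56695) = {2, 29}; no ℚ_2-point on the conic.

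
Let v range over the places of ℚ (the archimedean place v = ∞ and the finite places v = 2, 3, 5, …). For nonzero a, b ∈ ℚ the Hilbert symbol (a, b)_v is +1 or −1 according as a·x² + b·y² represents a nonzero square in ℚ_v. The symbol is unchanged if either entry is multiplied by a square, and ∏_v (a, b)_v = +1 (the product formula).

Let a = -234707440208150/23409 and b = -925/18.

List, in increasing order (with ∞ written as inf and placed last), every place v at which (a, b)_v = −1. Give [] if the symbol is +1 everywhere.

[37, inf]

Mod squares: a ≡ -2294, b ≡ -74. Check v ∈ {∞, 2, 3, 5, 7, 13, 17, 19, 31, 37}.
v=5: a=5^2·(≡1), b=5^2·(≡1) mod 5; (1|5)=+1, (1|5)=+1; (−1)^{2·2·2}·(+1)^2·(+1)^2 = +1.
v=∞: -2294 < 0 and -74 < 0  ⇒  (a,b)_∞ = -1.
v=13: a=13^2·(≡11), b=13^0·(≡10) mod 13; (11|13)=-1, (10|13)=+1; (−1)^{2·0·6}·(-1)^0·(+1)^2 = +1.
v=17: a=17^-2·(≡9), b=17^0·(≡10) mod 17; (9|17)=+1, (10|17)=-1; (−1)^{-2·0·8}·(+1)^0·(-1)^-2 = +1.
v=7: a=7^2·(≡2), b=7^0·(≡5) mod 7; (2|7)=+1, (5|7)=-1; (−1)^{2·0·3}·(+1)^0·(-1)^2 = +1.
v=31: a=31^1·(≡8), b=31^0·(≡2) mod 31; (8|31)=+1, (2|31)=+1; (−1)^{1·0·15}·(+1)^0·(+1)^1 = +1.
v=3: a=3^-4·(≡1), b=3^-2·(≡1) mod 3; (1|3)=+1, (1|3)=+1; (−1)^{-4·-2·1}·(+1)^-2·(+1)^-4 = +1.
v=2: v_2(a)=1, v_2(b)=-1; units ≡ 5, 3 (mod 8); ε·ε+αω+βω = 0·1+1·1+-1·1 ≡ 0  ⇒  (a,b)_2 = +1.
v=19: a=19^2·(≡5), b=19^0·(≡13) mod 19; (5|19)=+1, (13|19)=-1; (−1)^{2·0·9}·(+1)^0·(-1)^2 = +1.
v=37: a=37^3·(≡16), b=37^1·(≡13) mod 37; (16|37)=+1, (13|37)=-1; (−1)^{3·1·18}·(+1)^1·(-1)^3 = -1.
Ram(-2294, -74) = {37, ∞}; no ℚ_37-point on the conic.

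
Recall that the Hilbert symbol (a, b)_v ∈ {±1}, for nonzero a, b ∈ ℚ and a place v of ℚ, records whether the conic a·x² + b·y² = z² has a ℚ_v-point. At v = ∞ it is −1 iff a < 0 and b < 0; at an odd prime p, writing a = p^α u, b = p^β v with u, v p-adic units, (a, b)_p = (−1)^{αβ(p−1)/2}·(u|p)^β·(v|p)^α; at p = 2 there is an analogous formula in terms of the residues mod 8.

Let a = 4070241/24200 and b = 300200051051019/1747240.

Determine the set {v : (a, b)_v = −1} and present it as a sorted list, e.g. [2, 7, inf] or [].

[5, 7, 31, 41]

(a, b) ≡ (322, 266910) mod (ℚ^×)²; places V = {2, 3, 5, 7, 11, 19, 23, 29, 31, 41, 53, ∞}.
(a,b)_41: α=0, u≡13; β=1, v≡10 (mod 41); (13|41)=-1, (10|41)=+1; sign (−1)^0·-1^1·+1^0 = -1.
(a,b)_5: α=-2, u≡2; β=-1, v≡3 (mod 5); (2|5)=-1, (3|5)=-1; sign (−1)^0·-1^-1·-1^-2 = -1.
(a,b)_3: α=2, u≡1; β=3, v≡2 (mod 3); (1|3)=+1, (2|3)=-1; sign (−1)^0·+1^3·-1^2 = +1.
(a,b)_∞: sgn(322)=+, sgn(266910)=+, so +1.
(a,b)_7: α=1, u≡1; β=1, v≡2 (mod 7); (1|7)=+1, (2|7)=+1; sign (−1)^1·+1^1·+1^1 = -1.
(a,b)_19: α=0, u≡12; β=-2, v≡1 (mod 19); (12|19)=-1, (1|19)=+1; sign (−1)^0·-1^-2·+1^0 = +1.
(a,b)_23: α=1, u≡7; β=2, v≡3 (mod 23); (7|23)=-1, (3|23)=+1; sign (−1)^0·-1^2·+1^1 = +1.
(a,b)_29: α=0, u≡21; β=2, v≡22 (mod 29); (21|29)=-1, (22|29)=+1; sign (−1)^0·-1^2·+1^0 = +1.
(a,b)_11: α=-2, u≡5; β=-2, v≡8 (mod 11); (5|11)=+1, (8|11)=-1; sign (−1)^0·+1^-2·-1^-2 = +1.
(a,b)_2: α=-3, β=-3; u≡1, v≡7 (mod 8); ε(u)ε(v)=0·1, αω(v)=-3·0, βω(u)=-3·0; sum ≡ 0  ⇒  +1.
(a,b)_31: α=0, u≡11; β=1, v≡26 (mod 31); (11|31)=-1, (26|31)=-1; sign (−1)^0·-1^1·-1^0 = -1.
(a,b)_53: α=2, u≡37; β=2, v≡48 (mod 53); (37|53)=+1, (48|53)=-1; sign (−1)^0·+1^2·-1^2 = +1.
(322, 266910 / ℚ) ramifies at {5, 7, 31, 41}: a division algebra.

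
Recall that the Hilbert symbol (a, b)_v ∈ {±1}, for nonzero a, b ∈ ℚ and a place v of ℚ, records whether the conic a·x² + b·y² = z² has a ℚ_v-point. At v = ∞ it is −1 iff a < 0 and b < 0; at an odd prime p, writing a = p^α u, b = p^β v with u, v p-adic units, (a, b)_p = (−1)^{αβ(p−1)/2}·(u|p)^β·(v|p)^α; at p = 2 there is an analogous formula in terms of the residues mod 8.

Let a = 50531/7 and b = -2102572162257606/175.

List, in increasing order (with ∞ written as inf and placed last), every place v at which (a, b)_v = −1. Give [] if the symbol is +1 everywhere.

[2, 7, 13, 23]

Mod squares: a ≡ 2093, b ≡ -71162. Check v ∈ {∞, 2, 3, 5, 7, 13, 17, 23}.
v=7: a=7^-1·(≡5), b=7^-1·(≡6) mod 7; (5|7)=-1, (6|7)=-1; (−1)^{-1·-1·3}·(-1)^-1·(-1)^-1 = -1.
v=∞: 2093 > 0 and -71162 < 0  ⇒  (a,b)_∞ = +1.
v=13: a=13^3·(≡7), b=13^7·(≡4) mod 13; (7|13)=-1, (4|13)=+1; (−1)^{3·7·6}·(-1)^7·(+1)^3 = -1.
v=5: a=5^0·(≡3), b=5^-2·(≡2) mod 5; (3|5)=-1, (2|5)=-1; (−1)^{0·-2·2}·(-1)^-2·(-1)^0 = +1.
v=3: a=3^0·(≡2), b=3^4·(≡1) mod 3; (2|3)=-1, (1|3)=+1; (−1)^{0·4·1}·(-1)^4·(+1)^0 = +1.
v=17: a=17^0·(≡1), b=17^1·(≡2) mod 17; (1|17)=+1, (2|17)=+1; (−1)^{0·1·8}·(+1)^1·(+1)^0 = +1.
v=23: a=23^1·(≡5), b=23^3·(≡17) mod 23; (5|23)=-1, (17|23)=-1; (−1)^{1·3·11}·(-1)^3·(-1)^1 = -1.
v=2: v_2(a)=0, v_2(b)=1; units ≡ 5, 3 (mod 8); ε·ε+αω+βω = 0·1+0·1+1·1 ≡ 1  ⇒  (a,b)_2 = -1.
|Ram(2093, -71162)| = 4, even; anisotropic at {2, 7, 13, 23}.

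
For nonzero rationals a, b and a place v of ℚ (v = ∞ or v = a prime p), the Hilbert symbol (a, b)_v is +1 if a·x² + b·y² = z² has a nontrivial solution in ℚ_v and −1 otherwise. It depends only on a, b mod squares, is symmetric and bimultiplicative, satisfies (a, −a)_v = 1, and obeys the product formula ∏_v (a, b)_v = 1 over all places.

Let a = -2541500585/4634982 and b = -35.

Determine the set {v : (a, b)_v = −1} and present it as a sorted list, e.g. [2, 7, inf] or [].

[2, 5, 7, inf]

Mod squares: a ≡ -1430, b ≡ -35. Check v ∈ {∞, 2, 3, 5, 7, 11, 13, 17, 37}.
v=5: a=5^1·(≡4), b=5^1·(≡3) mod 5; (4|5)=+1, (3|5)=-1; (−1)^{1·1·2}·(+1)^1·(-1)^1 = -1.
v=3: a=3^-6·(≡1), b=3^0·(≡1) mod 3; (1|3)=+1, (1|3)=+1; (−1)^{-6·0·1}·(+1)^0·(+1)^-6 = +1.
v=∞: -1430 < 0 and -35 < 0  ⇒  (a,b)_∞ = -1.
v=11: a=11^-1·(≡2), b=11^0·(≡9) mod 11; (2|11)=-1, (9|11)=+1; (−1)^{-1·0·5}·(-1)^0·(+1)^-1 = +1.
v=7: a=7^0·(≡3), b=7^1·(≡2) mod 7; (3|7)=-1, (2|7)=+1; (−1)^{0·1·3}·(-1)^1·(+1)^0 = -1.
v=2: v_2(a)=-1, v_2(b)=0; units ≡ 5, 5 (mod 8); ε·ε+αω+βω = 0·0+-1·1+0·1 ≡ 1  ⇒  (a,b)_2 = -1.
v=37: a=37^2·(≡8), b=37^0·(≡2) mod 37; (8|37)=-1, (2|37)=-1; (−1)^{2·0·18}·(-1)^0·(-1)^2 = +1.
v=13: a=13^5·(≡6), b=13^0·(≡4) mod 13; (6|13)=-1, (4|13)=+1; (−1)^{5·0·6}·(-1)^0·(+1)^5 = +1.
v=17: a=17^-2·(≡16), b=17^0·(≡16) mod 17; (16|17)=+1, (16|17)=+1; (−1)^{-2·0·8}·(+1)^0·(+1)^-2 = +1.
(-1430, -35 / ℚ) ramifies at {2, 5, 7, ∞}: a division algebra.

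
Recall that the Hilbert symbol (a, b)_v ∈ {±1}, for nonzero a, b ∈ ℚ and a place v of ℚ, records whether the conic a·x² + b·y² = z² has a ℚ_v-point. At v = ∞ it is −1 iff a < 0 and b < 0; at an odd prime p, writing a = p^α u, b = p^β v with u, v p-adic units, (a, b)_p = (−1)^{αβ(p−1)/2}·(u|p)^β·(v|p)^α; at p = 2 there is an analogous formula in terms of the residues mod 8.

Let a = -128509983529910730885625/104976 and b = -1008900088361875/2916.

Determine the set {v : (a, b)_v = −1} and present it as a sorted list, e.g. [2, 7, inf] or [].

[29, inf]

(a, b) ≡ (-12673, -19) mod (ℚ^×)²; places V = {2, 3, 5, 19, 23, 29, ∞}.
(a,b)_2: α=-4, β=-2; u≡7, v≡5 (mod 8); ε(u)ε(v)=1·0, αω(v)=-4·1, βω(u)=-2·0; sum ≡ 0  ⇒  +1.
(a,b)_19: α=5, u≡11; β=3, v≡10 (mod 19); (11|19)=+1, (10|19)=-1; sign (−1)^1·+1^3·-1^5 = +1.
(a,b)_∞: sgn(-12673)=−, sgn(-19)=−, so -1.
(a,b)_5: α=4, u≡3; β=4, v≡1 (mod 5); (3|5)=-1, (1|5)=+1; sign (−1)^0·-1^4·+1^4 = +1.
(a,b)_3: α=-8, u≡2; β=-6, v≡2 (mod 3); (2|3)=-1, (2|3)=-1; sign (−1)^0·-1^-6·-1^-8 = +1.
(a,b)_23: α=7, u≡16; β=4, v≡6 (mod 23); (16|23)=+1, (6|23)=+1; sign (−1)^0·+1^4·+1^7 = +1.
(a,b)_29: α=3, u≡26; β=2, v≡19 (mod 29); (26|29)=-1, (19|29)=-1; sign (−1)^0·-1^2·-1^3 = -1.
(-12673, -19 / ℚ) ramifies at {29, ∞}: a division algebra.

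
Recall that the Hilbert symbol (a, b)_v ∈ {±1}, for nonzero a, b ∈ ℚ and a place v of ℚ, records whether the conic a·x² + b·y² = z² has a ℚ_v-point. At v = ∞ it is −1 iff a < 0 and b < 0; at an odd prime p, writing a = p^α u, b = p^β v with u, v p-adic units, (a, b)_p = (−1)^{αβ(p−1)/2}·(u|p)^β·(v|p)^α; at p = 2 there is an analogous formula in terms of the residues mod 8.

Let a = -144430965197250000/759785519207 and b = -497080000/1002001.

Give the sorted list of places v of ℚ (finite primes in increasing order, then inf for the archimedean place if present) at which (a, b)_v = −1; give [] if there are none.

[3, 29, 43, inf]

(a, b) ≡ (-86043, -43) mod (ℚ^×)²; places V = {2, 3, 5, 7, 11, 13, 17, 23, 29, 31, 41, 43, ∞}.
(a,b)_43: α=3, u≡3; β=1, v≡8 (mod 43); (3|43)=-1, (8|43)=-1; sign (−1)^1·-1^1·-1^3 = -1.
(a,b)_2: α=4, β=6; u≡5, v≡5 (mod 8); ε(u)ε(v)=0·0, αω(v)=4·1, βω(u)=6·1; sum ≡ 0  ⇒  +1.
(a,b)_7: α=0, u≡4; β=-2, v≡5 (mod 7); (4|7)=+1, (5|7)=-1; sign (−1)^0·+1^-2·-1^0 = +1.
(a,b)_17: α=4, u≡5; β=2, v≡15 (mod 17); (5|17)=-1, (15|17)=+1; sign (−1)^0·-1^2·+1^4 = +1.
(a,b)_∞: sgn(-86043)=−, sgn(-43)=−, so -1.
(a,b)_3: α=1, u≡2; β=0, v≡2 (mod 3); (2|3)=-1, (2|3)=-1; sign (−1)^0·-1^0·-1^1 = -1.
(a,b)_31: α=-2, u≡11; β=0, v≡7 (mod 31); (11|31)=-1, (7|31)=+1; sign (−1)^0·-1^0·+1^-2 = +1.
(a,b)_23: α=-1, u≡12; β=0, v≡8 (mod 23); (12|23)=+1, (8|23)=+1; sign (−1)^0·+1^0·+1^-1 = +1.
(a,b)_13: α=-2, u≡12; β=-2, v≡12 (mod 13); (12|13)=+1, (12|13)=+1; sign (−1)^0·+1^-2·+1^-2 = +1.
(a,b)_5: α=6, u≡3; β=4, v≡2 (mod 5); (3|5)=-1, (2|5)=-1; sign (−1)^0·-1^4·-1^6 = +1.
(a,b)_11: α=-2, u≡6; β=-2, v≡5 (mod 11); (6|11)=-1, (5|11)=+1; sign (−1)^0·-1^-2·+1^-2 = +1.
(a,b)_29: α=1, u≡25; β=0, v≡11 (mod 29); (25|29)=+1, (11|29)=-1; sign (−1)^0·+1^0·-1^1 = -1.
(a,b)_41: α=-2, u≡10; β=0, v≡32 (mod 41); (10|41)=+1, (32|41)=+1; sign (−1)^0·+1^0·+1^-2 = +1.
Ram(-86043, -43) = {3, 29, 43, ∞}; no ℚ_3-point on the conic.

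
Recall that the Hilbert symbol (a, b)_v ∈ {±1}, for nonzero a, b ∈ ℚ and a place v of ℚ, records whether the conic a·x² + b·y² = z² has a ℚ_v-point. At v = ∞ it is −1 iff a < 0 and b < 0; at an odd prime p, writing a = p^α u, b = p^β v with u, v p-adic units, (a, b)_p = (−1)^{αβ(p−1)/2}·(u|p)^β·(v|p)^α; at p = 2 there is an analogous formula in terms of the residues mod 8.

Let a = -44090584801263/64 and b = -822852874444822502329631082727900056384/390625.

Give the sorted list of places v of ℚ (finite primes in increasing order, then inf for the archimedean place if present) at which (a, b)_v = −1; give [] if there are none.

Mod squares: a ≡ -227447, b ≡ -442221. Check v ∈ {∞, 2, 3, 5, 7, 11, 13, 17, 23, 29, 31}.
v=7: a=7^2·(≡4), b=7^6·(≡2) mod 7; (4|7)=+1, (2|7)=+1; (−1)^{2·6·3}·(+1)^6·(+1)^2 = +1.
v=29: a=29^1·(≡24), b=29^3·(≡22) mod 29; (24|29)=+1, (22|29)=+1; (−1)^{1·3·14}·(+1)^3·(+1)^1 = +1.
v=2: v_2(a)=-6, v_2(b)=6; units ≡ 1, 3 (mod 8); ε·ε+αω+βω = 0·1+-6·1+6·0 ≡ 0  ⇒  (a,b)_2 = +1.
v=31: a=31^1·(≡18), b=31^2·(≡20) mod 31; (18|31)=+1, (20|31)=+1; (−1)^{1·2·15}·(+1)^2·(+1)^1 = +1.
v=11: a=11^1·(≡3), b=11^4·(≡9) mod 11; (3|11)=+1, (9|11)=+1; (−1)^{1·4·5}·(+1)^4·(+1)^1 = +1.
v=3: a=3^4·(≡1), b=3^15·(≡1) mod 3; (1|3)=+1, (1|3)=+1; (−1)^{4·15·1}·(+1)^15·(+1)^4 = +1.
v=5: a=5^0·(≡3), b=5^-8·(≡1) mod 5; (3|5)=-1, (1|5)=+1; (−1)^{0·-8·2}·(-1)^-8·(+1)^0 = +1.
v=23: a=23^1·(≡1), b=23^3·(≡18) mod 23; (1|23)=+1, (18|23)=+1; (−1)^{1·3·11}·(+1)^3·(+1)^1 = -1.
v=13: a=13^2·(≡1), b=13^5·(≡3) mod 13; (1|13)=+1, (3|13)=+1; (−1)^{2·5·6}·(+1)^5·(+1)^2 = +1.
v=17: a=17^2·(≡9), b=17^3·(≡7) mod 17; (9|17)=+1, (7|17)=-1; (−1)^{2·3·8}·(+1)^3·(-1)^2 = +1.
v=∞: -227447 < 0 and -442221 < 0  ⇒  (a,b)_∞ = -1.
Ram(-227447, -442221) = {23, ∞}; no ℚ_23-point on the conic.

[23, inf]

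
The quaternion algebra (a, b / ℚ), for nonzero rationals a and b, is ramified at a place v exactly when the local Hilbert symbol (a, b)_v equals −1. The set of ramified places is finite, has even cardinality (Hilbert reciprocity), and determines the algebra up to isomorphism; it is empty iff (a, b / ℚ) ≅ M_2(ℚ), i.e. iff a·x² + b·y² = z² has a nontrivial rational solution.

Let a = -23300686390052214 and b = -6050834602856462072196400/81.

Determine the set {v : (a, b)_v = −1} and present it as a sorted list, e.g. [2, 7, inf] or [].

[2, 13, 37, inf]

(a, b) ≡ (-2294, -110773819) mod (ℚ^×)²; places V = {2, 3, 5, 11, 13, 17, 19, 23, 31, 37, ∞}.
(a,b)_17: α=2, u≡9; β=3, v≡6 (mod 17); (9|17)=+1, (6|17)=-1; sign (−1)^0·+1^3·-1^2 = +1.
(a,b)_13: α=2, u≡11; β=3, v≡7 (mod 13); (11|13)=-1, (7|13)=-1; sign (−1)^0·-1^3·-1^2 = -1.
(a,b)_11: α=2, u≡9; β=4, v≡4 (mod 11); (9|11)=+1, (4|11)=+1; sign (−1)^0·+1^4·+1^2 = +1.
(a,b)_5: α=0, u≡1; β=2, v≡4 (mod 5); (1|5)=+1, (4|5)=+1; sign (−1)^0·+1^2·+1^0 = +1.
(a,b)_31: α=1, u≡1; β=1, v≡15 (mod 31); (1|31)=+1, (15|31)=-1; sign (−1)^1·+1^1·-1^1 = +1.
(a,b)_∞: sgn(-2294)=−, sgn(-110773819)=−, so -1.
(a,b)_23: α=2, u≡16; β=3, v≡6 (mod 23); (16|23)=+1, (6|23)=+1; sign (−1)^0·+1^3·+1^2 = +1.
(a,b)_37: α=1, u≡10; β=1, v≡31 (mod 37); (10|37)=+1, (31|37)=-1; sign (−1)^0·+1^1·-1^1 = -1.
(a,b)_2: α=1, β=4; u≡5, v≡5 (mod 8); ε(u)ε(v)=0·0, αω(v)=1·1, βω(u)=4·1; sum ≡ 1  ⇒  -1.
(a,b)_3: α=2, u≡1; β=-4, v≡2 (mod 3); (1|3)=+1, (2|3)=-1; sign (−1)^0·+1^-4·-1^2 = +1.
(a,b)_19: α=2, u≡17; β=3, v≡9 (mod 19); (17|19)=+1, (9|19)=+1; sign (−1)^0·+1^3·+1^2 = +1.
|Ram(-2294, -110773819)| = 4, even; anisotropic at {2, 13, 37, ∞}.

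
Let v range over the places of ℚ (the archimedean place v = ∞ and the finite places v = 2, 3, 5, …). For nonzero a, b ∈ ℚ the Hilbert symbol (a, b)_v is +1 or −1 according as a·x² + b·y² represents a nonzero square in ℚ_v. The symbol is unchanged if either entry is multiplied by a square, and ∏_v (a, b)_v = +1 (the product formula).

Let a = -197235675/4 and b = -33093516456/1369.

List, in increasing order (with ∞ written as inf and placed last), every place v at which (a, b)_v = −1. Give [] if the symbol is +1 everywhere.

[2, 7, 13, inf]

Mod squares: a ≡ -5187, b ≡ -266. Check v ∈ {∞, 2, 3, 5, 7, 11, 13, 19, 37}.
v=2: v_2(a)=-2, v_2(b)=3; units ≡ 5, 3 (mod 8); ε·ε+αω+βω = 0·1+-2·1+3·1 ≡ 1  ⇒  (a,b)_2 = -1.
v=13: a=13^3·(≡4), b=13^4·(≡5) mod 13; (4|13)=+1, (5|13)=-1; (−1)^{3·4·6}·(+1)^4·(-1)^3 = -1.
v=37: a=37^0·(≡10), b=37^-2·(≡12) mod 37; (10|37)=+1, (12|37)=+1; (−1)^{0·-2·18}·(+1)^-2·(+1)^0 = +1.
v=11: a=11^0·(≡3), b=11^2·(≡5) mod 11; (3|11)=+1, (5|11)=+1; (−1)^{0·2·5}·(+1)^2·(+1)^0 = +1.
v=5: a=5^2·(≡2), b=5^0·(≡1) mod 5; (2|5)=-1, (1|5)=+1; (−1)^{2·0·2}·(-1)^0·(+1)^2 = +1.
v=3: a=3^3·(≡2), b=3^2·(≡1) mod 3; (2|3)=-1, (1|3)=+1; (−1)^{3·2·1}·(-1)^2·(+1)^3 = +1.
v=7: a=7^1·(≡2), b=7^1·(≡2) mod 7; (2|7)=+1, (2|7)=+1; (−1)^{1·1·3}·(+1)^1·(+1)^1 = -1.
v=∞: -5187 < 0 and -266 < 0  ⇒  (a,b)_∞ = -1.
v=19: a=19^1·(≡18), b=19^1·(≡5) mod 19; (18|19)=-1, (5|19)=+1; (−1)^{1·1·9}·(-1)^1·(+1)^1 = +1.
|Ram(-5187, -266)| = 4, even; anisotropic at {2, 7, 13, ∞}.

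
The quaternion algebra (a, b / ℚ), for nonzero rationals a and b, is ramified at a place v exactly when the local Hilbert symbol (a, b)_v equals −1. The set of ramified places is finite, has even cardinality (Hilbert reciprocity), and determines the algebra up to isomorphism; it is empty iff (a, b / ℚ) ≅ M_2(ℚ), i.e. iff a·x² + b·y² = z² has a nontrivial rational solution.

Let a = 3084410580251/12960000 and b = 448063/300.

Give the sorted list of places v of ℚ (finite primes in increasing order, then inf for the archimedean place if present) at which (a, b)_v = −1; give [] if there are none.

(a, b) ≡ (11, 21) mod (ℚ^×)²; places V = {2, 3, 5, 7, 11, 13, 23, ∞}.
(a,b)_23: α=4, u≡11; β=2, v≡19 (mod 23); (11|23)=-1, (19|23)=-1; sign (−1)^0·-1^2·-1^4 = +1.
(a,b)_∞: sgn(11)=+, sgn(21)=+, so +1.
(a,b)_5: α=-4, u≡1; β=-2, v≡4 (mod 5); (1|5)=+1, (4|5)=+1; sign (−1)^0·+1^-2·+1^-4 = +1.
(a,b)_7: α=2, u≡4; β=1, v≡6 (mod 7); (4|7)=+1, (6|7)=-1; sign (−1)^0·+1^1·-1^2 = +1.
(a,b)_2: α=-8, β=-2; u≡3, v≡5 (mod 8); ε(u)ε(v)=1·0, αω(v)=-8·1, βω(u)=-2·1; sum ≡ 0  ⇒  +1.
(a,b)_3: α=-4, u≡2; β=-1, v≡1 (mod 3); (2|3)=-1, (1|3)=+1; sign (−1)^0·-1^-1·+1^-4 = -1.
(a,b)_11: α=3, u≡1; β=2, v≡6 (mod 11); (1|11)=+1, (6|11)=-1; sign (−1)^0·+1^2·-1^3 = -1.
(a,b)_13: α=2, u≡7; β=0, v≡5 (mod 13); (7|13)=-1, (5|13)=-1; sign (−1)^0·-1^0·-1^2 = +1.
Ram(11, 21) = {3, 11}; no ℚ_3-point on the conic.

[3, 11]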